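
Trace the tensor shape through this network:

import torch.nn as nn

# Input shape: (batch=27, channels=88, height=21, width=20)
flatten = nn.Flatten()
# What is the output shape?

Input shape: (27, 88, 21, 20)
Output shape: (27, 36960)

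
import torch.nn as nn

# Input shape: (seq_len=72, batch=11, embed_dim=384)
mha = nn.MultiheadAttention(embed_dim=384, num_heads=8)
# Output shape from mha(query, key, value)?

Input shape: (72, 11, 384)
Output shape: (72, 11, 384)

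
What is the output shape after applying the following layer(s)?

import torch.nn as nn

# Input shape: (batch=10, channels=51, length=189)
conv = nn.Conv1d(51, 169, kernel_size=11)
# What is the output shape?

Input shape: (10, 51, 189)
Output shape: (10, 169, 179)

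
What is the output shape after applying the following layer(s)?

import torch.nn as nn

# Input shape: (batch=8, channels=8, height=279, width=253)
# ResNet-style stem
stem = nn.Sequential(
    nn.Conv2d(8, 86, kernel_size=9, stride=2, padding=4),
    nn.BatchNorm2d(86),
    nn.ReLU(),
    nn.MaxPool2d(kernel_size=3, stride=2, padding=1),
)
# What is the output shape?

Input shape: (8, 8, 279, 253)
  -> after Conv2d 9x9 stride=2: (8, 86, 140, 127)
Output shape: (8, 86, 70, 64)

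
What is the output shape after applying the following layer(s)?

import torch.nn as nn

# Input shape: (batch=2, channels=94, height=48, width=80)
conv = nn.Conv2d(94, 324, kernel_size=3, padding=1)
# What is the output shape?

Input shape: (2, 94, 48, 80)
Output shape: (2, 324, 48, 80)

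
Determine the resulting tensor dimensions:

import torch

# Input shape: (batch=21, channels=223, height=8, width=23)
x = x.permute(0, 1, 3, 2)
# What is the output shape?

Input shape: (21, 223, 8, 23)
Output shape: (21, 223, 23, 8)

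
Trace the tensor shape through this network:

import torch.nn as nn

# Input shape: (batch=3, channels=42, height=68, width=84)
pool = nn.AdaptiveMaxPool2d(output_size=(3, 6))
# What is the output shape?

Input shape: (3, 42, 68, 84)
Output shape: (3, 42, 3, 6)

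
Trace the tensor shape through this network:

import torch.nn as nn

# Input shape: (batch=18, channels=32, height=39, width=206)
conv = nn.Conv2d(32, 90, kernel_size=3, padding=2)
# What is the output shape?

Input shape: (18, 32, 39, 206)
Output shape: (18, 90, 41, 208)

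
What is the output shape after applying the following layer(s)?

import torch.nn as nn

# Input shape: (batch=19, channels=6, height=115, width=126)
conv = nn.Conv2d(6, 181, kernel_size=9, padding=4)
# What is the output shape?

Input shape: (19, 6, 115, 126)
Output shape: (19, 181, 115, 126)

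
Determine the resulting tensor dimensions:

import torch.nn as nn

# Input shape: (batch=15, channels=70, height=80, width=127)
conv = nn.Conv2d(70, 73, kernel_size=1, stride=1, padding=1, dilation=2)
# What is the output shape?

Input shape: (15, 70, 80, 127)
Output shape: (15, 73, 82, 129)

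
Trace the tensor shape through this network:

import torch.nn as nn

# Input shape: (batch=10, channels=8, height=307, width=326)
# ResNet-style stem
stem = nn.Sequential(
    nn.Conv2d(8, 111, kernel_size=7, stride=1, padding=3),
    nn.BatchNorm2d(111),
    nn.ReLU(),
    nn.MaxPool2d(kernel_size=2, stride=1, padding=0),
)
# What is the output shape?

Input shape: (10, 8, 307, 326)
  -> after Conv2d 7x7 stride=1: (10, 111, 307, 326)
Output shape: (10, 111, 306, 325)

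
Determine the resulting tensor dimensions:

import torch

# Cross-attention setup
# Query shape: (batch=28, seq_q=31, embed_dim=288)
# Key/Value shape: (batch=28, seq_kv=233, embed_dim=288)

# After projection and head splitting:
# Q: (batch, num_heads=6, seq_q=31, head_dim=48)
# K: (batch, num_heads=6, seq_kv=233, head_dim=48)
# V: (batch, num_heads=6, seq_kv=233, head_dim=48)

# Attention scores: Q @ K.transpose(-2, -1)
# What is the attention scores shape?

Input shape: (28, 31, 288)
Output shape: (28, 6, 31, 233)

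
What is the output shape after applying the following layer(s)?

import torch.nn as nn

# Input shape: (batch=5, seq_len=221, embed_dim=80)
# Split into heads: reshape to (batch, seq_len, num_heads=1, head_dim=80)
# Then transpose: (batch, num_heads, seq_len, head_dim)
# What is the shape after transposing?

Input shape: (5, 221, 80)
  -> after reshape: (5, 221, 1, 80)
Output shape: (5, 1, 221, 80)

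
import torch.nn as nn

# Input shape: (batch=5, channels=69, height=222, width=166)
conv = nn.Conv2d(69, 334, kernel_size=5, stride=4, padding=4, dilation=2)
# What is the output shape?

Input shape: (5, 69, 222, 166)
Output shape: (5, 334, 56, 42)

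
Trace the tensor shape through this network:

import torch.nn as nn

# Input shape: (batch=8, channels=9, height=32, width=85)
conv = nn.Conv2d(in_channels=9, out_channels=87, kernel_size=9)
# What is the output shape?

Input shape: (8, 9, 32, 85)
Output shape: (8, 87, 24, 77)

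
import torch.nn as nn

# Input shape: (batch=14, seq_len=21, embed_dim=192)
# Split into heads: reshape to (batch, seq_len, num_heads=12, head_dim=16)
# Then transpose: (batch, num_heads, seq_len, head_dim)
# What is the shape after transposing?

Input shape: (14, 21, 192)
  -> after reshape: (14, 21, 12, 16)
Output shape: (14, 12, 21, 16)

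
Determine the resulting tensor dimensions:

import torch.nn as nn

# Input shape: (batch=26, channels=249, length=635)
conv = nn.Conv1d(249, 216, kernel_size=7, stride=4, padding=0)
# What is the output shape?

Input shape: (26, 249, 635)
Output shape: (26, 216, 158)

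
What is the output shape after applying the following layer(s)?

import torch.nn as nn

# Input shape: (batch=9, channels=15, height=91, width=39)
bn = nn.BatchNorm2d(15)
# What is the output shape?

Input shape: (9, 15, 91, 39)
Output shape: (9, 15, 91, 39)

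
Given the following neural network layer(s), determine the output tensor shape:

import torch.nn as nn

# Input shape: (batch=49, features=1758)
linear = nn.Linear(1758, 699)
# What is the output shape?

Input shape: (49, 1758)
Output shape: (49, 699)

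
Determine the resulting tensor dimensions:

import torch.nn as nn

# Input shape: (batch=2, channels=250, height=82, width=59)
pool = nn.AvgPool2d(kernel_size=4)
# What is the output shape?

Input shape: (2, 250, 82, 59)
Output shape: (2, 250, 20, 14)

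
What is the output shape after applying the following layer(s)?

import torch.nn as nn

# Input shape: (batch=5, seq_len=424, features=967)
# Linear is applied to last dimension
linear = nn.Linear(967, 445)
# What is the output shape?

Input shape: (5, 424, 967)
Output shape: (5, 424, 445)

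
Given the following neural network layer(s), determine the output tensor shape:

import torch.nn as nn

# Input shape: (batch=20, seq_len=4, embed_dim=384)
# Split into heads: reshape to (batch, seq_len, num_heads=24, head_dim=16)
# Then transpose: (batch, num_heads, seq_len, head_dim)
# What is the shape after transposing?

Input shape: (20, 4, 384)
  -> after reshape: (20, 4, 24, 16)
Output shape: (20, 24, 4, 16)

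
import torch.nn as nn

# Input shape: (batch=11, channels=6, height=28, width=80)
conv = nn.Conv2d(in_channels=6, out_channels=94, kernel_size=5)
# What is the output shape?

Input shape: (11, 6, 28, 80)
Output shape: (11, 94, 24, 76)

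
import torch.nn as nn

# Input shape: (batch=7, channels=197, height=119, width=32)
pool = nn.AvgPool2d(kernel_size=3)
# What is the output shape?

Input shape: (7, 197, 119, 32)
Output shape: (7, 197, 39, 10)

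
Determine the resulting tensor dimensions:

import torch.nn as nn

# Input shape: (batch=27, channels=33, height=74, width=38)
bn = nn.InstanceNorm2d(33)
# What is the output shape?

Input shape: (27, 33, 74, 38)
Output shape: (27, 33, 74, 38)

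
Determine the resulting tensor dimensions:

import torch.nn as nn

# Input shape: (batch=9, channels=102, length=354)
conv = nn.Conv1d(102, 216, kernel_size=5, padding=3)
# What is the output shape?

Input shape: (9, 102, 354)
Output shape: (9, 216, 356)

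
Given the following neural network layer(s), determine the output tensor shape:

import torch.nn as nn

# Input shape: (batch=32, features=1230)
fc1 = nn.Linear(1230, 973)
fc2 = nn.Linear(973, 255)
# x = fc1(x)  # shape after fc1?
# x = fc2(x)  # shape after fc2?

Input shape: (32, 1230)
  -> after fc1: (32, 973)
Output shape: (32, 255)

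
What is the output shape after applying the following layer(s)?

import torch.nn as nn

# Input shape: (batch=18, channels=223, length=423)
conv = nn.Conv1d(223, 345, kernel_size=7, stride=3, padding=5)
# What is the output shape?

Input shape: (18, 223, 423)
Output shape: (18, 345, 143)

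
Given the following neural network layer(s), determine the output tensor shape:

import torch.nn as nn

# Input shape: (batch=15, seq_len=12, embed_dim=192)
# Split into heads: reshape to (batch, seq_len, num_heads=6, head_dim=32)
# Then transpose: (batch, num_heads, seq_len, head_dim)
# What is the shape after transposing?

Input shape: (15, 12, 192)
  -> after reshape: (15, 12, 6, 32)
Output shape: (15, 6, 12, 32)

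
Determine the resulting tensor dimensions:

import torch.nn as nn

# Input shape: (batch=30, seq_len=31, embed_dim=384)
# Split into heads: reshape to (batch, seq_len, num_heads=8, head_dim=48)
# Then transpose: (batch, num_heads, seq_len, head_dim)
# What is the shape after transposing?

Input shape: (30, 31, 384)
  -> after reshape: (30, 31, 8, 48)
Output shape: (30, 8, 31, 48)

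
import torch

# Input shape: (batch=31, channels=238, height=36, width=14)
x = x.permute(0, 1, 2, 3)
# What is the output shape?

Input shape: (31, 238, 36, 14)
Output shape: (31, 238, 36, 14)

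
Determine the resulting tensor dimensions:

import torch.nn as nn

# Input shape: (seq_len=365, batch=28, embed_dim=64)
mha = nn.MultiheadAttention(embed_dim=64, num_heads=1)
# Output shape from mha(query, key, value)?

Input shape: (365, 28, 64)
Output shape: (365, 28, 64)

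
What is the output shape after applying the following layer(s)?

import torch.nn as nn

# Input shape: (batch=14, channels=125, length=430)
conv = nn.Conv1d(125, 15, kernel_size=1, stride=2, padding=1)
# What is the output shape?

Input shape: (14, 125, 430)
Output shape: (14, 15, 216)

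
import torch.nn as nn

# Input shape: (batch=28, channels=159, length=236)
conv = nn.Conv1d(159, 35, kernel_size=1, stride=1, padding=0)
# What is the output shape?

Input shape: (28, 159, 236)
Output shape: (28, 35, 236)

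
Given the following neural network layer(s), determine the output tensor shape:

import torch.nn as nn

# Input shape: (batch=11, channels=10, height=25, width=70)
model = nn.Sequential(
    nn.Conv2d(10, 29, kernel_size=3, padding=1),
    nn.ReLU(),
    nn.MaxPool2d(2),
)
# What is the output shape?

Input shape: (11, 10, 25, 70)
  -> after Conv2d: (11, 29, 25, 70)
  -> after ReLU: (11, 29, 25, 70)
Output shape: (11, 29, 12, 35)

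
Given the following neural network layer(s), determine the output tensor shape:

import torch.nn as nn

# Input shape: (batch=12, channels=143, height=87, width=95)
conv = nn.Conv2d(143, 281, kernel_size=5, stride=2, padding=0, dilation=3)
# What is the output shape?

Input shape: (12, 143, 87, 95)
Output shape: (12, 281, 38, 42)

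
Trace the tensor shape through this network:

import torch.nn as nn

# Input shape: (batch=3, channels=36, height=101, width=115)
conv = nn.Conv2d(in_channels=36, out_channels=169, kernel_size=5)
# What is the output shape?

Input shape: (3, 36, 101, 115)
Output shape: (3, 169, 97, 111)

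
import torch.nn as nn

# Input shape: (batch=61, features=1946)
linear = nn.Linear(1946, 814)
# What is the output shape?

Input shape: (61, 1946)
Output shape: (61, 814)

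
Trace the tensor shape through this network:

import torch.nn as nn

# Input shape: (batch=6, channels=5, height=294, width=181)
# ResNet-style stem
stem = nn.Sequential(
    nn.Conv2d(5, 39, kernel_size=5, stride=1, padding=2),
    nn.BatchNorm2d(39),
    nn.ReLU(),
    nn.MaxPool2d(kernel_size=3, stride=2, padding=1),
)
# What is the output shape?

Input shape: (6, 5, 294, 181)
  -> after Conv2d 5x5 stride=1: (6, 39, 294, 181)
Output shape: (6, 39, 147, 91)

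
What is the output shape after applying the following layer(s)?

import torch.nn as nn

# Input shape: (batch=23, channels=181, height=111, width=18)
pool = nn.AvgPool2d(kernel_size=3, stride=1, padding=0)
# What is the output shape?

Input shape: (23, 181, 111, 18)
Output shape: (23, 181, 109, 16)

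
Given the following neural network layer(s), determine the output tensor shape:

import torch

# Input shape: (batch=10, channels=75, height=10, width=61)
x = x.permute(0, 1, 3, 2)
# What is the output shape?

Input shape: (10, 75, 10, 61)
Output shape: (10, 75, 61, 10)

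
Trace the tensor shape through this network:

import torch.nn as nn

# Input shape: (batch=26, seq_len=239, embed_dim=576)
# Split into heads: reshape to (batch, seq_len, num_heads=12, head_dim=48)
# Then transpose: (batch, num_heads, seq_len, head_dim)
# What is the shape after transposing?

Input shape: (26, 239, 576)
  -> after reshape: (26, 239, 12, 48)
Output shape: (26, 12, 239, 48)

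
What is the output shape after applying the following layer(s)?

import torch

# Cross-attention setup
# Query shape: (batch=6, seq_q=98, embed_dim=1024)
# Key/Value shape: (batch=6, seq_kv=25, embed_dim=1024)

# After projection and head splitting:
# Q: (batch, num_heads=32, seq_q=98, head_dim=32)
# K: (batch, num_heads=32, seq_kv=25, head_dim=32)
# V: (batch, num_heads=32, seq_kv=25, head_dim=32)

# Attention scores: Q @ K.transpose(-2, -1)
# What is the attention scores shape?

Input shape: (6, 98, 1024)
Output shape: (6, 32, 98, 25)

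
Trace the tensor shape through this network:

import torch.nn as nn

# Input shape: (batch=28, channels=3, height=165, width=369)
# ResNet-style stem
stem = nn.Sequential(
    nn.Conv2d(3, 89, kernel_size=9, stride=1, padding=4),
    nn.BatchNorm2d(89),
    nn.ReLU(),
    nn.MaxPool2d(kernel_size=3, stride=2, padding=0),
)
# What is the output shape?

Input shape: (28, 3, 165, 369)
  -> after Conv2d 9x9 stride=1: (28, 89, 165, 369)
Output shape: (28, 89, 82, 184)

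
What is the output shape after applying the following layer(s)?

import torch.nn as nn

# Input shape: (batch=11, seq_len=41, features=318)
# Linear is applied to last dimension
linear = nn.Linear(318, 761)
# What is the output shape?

Input shape: (11, 41, 318)
Output shape: (11, 41, 761)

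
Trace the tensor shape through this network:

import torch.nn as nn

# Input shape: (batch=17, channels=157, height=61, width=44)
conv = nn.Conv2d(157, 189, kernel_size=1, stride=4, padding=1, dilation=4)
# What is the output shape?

Input shape: (17, 157, 61, 44)
Output shape: (17, 189, 16, 12)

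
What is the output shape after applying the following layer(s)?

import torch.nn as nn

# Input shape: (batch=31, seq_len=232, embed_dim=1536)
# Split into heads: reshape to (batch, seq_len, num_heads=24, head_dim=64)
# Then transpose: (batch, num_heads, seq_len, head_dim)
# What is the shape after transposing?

Input shape: (31, 232, 1536)
  -> after reshape: (31, 232, 24, 64)
Output shape: (31, 24, 232, 64)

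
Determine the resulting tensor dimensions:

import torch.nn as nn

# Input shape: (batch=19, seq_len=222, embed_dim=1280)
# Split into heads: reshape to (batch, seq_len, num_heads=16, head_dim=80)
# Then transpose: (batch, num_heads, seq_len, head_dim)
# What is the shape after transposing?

Input shape: (19, 222, 1280)
  -> after reshape: (19, 222, 16, 80)
Output shape: (19, 16, 222, 80)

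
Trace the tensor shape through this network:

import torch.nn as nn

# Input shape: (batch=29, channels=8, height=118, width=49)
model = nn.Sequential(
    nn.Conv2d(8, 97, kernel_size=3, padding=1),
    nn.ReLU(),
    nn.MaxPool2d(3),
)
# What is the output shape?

Input shape: (29, 8, 118, 49)
  -> after Conv2d: (29, 97, 118, 49)
  -> after ReLU: (29, 97, 118, 49)
Output shape: (29, 97, 39, 16)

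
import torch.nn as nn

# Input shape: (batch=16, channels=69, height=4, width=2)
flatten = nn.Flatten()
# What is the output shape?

Input shape: (16, 69, 4, 2)
Output shape: (16, 552)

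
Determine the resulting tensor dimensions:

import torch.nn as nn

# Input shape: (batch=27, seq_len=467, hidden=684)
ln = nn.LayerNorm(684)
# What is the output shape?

Input shape: (27, 467, 684)
Output shape: (27, 467, 684)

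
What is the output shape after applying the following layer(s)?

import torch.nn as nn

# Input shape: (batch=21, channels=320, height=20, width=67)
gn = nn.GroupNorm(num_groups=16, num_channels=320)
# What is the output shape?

Input shape: (21, 320, 20, 67)
Output shape: (21, 320, 20, 67)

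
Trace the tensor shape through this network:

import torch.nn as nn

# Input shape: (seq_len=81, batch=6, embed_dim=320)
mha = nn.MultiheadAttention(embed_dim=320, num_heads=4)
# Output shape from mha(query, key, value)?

Input shape: (81, 6, 320)
Output shape: (81, 6, 320)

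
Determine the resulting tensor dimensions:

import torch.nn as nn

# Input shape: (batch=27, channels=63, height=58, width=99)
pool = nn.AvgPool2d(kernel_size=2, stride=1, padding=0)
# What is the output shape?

Input shape: (27, 63, 58, 99)
Output shape: (27, 63, 57, 98)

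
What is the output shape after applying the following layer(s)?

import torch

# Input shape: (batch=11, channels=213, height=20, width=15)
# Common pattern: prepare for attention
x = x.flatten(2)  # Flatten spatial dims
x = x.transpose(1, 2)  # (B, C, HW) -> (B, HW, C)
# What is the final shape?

Input shape: (11, 213, 20, 15)
  -> after flatten(2): (11, 213, 300)
Output shape: (11, 300, 213)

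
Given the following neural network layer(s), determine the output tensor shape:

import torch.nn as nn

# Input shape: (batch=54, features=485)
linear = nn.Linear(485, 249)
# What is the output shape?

Input shape: (54, 485)
Output shape: (54, 249)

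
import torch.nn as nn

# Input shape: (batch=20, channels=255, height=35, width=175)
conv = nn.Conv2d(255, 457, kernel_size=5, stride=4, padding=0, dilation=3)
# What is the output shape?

Input shape: (20, 255, 35, 175)
Output shape: (20, 457, 6, 41)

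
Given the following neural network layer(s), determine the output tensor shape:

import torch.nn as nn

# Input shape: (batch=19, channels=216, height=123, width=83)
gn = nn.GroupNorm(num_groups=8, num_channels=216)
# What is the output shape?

Input shape: (19, 216, 123, 83)
Output shape: (19, 216, 123, 83)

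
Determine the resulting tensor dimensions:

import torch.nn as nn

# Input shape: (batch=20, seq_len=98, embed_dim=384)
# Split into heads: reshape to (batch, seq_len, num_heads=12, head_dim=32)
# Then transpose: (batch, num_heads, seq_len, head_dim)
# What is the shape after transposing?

Input shape: (20, 98, 384)
  -> after reshape: (20, 98, 12, 32)
Output shape: (20, 12, 98, 32)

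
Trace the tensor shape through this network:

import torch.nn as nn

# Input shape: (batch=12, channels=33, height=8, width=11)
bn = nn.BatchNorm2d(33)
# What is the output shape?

Input shape: (12, 33, 8, 11)
Output shape: (12, 33, 8, 11)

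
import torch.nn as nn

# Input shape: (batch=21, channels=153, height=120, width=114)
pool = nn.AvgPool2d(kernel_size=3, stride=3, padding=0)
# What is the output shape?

Input shape: (21, 153, 120, 114)
Output shape: (21, 153, 40, 38)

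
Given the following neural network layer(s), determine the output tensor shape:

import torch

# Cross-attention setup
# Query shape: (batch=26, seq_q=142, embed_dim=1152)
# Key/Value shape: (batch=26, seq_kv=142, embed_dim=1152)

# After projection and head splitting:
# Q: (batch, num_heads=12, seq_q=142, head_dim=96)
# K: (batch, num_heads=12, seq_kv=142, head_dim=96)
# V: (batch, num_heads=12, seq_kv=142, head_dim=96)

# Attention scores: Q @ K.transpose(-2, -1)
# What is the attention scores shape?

Input shape: (26, 142, 1152)
Output shape: (26, 12, 142, 142)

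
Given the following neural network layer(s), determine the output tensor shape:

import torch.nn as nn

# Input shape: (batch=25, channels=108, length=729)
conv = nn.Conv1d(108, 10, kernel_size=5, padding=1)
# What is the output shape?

Input shape: (25, 108, 729)
Output shape: (25, 10, 727)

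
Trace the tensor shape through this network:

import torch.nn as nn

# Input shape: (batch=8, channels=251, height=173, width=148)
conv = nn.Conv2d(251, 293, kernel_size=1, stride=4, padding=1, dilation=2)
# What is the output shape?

Input shape: (8, 251, 173, 148)
Output shape: (8, 293, 44, 38)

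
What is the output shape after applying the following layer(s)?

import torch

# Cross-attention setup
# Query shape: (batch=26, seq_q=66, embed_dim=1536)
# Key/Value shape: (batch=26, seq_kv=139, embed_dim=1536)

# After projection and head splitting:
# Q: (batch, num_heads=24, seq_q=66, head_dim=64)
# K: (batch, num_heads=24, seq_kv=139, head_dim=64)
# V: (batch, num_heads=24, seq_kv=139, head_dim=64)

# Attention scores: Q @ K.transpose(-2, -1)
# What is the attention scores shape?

Input shape: (26, 66, 1536)
Output shape: (26, 24, 66, 139)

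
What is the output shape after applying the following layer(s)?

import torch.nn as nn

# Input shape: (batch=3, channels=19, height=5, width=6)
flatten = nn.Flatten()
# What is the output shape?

Input shape: (3, 19, 5, 6)
Output shape: (3, 570)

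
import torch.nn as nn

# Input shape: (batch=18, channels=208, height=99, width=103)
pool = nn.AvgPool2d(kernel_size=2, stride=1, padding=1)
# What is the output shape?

Input shape: (18, 208, 99, 103)
Output shape: (18, 208, 100, 104)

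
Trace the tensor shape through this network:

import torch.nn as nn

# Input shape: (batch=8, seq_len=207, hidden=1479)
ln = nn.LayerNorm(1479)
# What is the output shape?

Input shape: (8, 207, 1479)
Output shape: (8, 207, 1479)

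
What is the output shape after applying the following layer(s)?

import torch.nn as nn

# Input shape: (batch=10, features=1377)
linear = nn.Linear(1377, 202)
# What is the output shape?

Input shape: (10, 1377)
Output shape: (10, 202)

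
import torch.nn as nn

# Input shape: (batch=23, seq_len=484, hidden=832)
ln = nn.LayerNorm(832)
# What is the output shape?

Input shape: (23, 484, 832)
Output shape: (23, 484, 832)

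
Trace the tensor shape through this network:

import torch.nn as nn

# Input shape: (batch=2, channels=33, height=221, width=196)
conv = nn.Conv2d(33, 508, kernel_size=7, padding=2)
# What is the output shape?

Input shape: (2, 33, 221, 196)
Output shape: (2, 508, 219, 194)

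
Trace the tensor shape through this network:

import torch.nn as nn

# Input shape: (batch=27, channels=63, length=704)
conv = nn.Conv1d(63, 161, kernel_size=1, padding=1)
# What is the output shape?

Input shape: (27, 63, 704)
Output shape: (27, 161, 706)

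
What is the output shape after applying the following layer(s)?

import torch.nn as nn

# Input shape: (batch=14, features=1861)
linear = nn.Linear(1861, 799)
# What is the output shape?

Input shape: (14, 1861)
Output shape: (14, 799)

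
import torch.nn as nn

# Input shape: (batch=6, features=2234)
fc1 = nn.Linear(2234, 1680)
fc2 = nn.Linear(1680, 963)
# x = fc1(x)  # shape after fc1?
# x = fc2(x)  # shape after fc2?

Input shape: (6, 2234)
  -> after fc1: (6, 1680)
Output shape: (6, 963)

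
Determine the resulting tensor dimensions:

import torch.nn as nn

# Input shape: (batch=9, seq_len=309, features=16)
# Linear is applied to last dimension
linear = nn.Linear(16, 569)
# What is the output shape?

Input shape: (9, 309, 16)
Output shape: (9, 309, 569)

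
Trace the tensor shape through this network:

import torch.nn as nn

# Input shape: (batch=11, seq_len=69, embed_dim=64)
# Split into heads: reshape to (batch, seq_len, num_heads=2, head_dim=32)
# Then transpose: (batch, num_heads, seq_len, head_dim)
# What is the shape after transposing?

Input shape: (11, 69, 64)
  -> after reshape: (11, 69, 2, 32)
Output shape: (11, 2, 69, 32)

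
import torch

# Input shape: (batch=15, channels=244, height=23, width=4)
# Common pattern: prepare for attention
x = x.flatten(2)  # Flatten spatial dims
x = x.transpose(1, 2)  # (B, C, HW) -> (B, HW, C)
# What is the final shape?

Input shape: (15, 244, 23, 4)
  -> after flatten(2): (15, 244, 92)
Output shape: (15, 92, 244)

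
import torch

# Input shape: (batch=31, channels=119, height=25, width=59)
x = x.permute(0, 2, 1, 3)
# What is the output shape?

Input shape: (31, 119, 25, 59)
Output shape: (31, 25, 119, 59)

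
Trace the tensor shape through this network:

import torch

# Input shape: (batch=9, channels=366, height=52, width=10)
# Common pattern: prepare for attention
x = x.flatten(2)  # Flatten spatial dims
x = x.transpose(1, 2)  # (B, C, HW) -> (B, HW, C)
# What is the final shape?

Input shape: (9, 366, 52, 10)
  -> after flatten(2): (9, 366, 520)
Output shape: (9, 520, 366)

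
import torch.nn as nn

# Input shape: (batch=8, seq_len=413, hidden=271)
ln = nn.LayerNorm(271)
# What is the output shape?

Input shape: (8, 413, 271)
Output shape: (8, 413, 271)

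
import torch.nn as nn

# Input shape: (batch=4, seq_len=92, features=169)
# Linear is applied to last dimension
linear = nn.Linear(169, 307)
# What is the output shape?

Input shape: (4, 92, 169)
Output shape: (4, 92, 307)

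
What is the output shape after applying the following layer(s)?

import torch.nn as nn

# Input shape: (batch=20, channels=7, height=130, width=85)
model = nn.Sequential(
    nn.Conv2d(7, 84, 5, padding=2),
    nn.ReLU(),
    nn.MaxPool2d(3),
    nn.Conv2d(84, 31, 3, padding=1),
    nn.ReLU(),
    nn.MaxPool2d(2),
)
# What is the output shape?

Input shape: (20, 7, 130, 85)
  -> after first Conv2d: (20, 84, 130, 85)
  -> after first MaxPool2d: (20, 84, 43, 28)
  -> after second Conv2d: (20, 31, 43, 28)
Output shape: (20, 31, 21, 14)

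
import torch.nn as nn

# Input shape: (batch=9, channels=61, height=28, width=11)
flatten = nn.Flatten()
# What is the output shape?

Input shape: (9, 61, 28, 11)
Output shape: (9, 18788)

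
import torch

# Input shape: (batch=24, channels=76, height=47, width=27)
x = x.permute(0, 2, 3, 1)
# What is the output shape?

Input shape: (24, 76, 47, 27)
Output shape: (24, 47, 27, 76)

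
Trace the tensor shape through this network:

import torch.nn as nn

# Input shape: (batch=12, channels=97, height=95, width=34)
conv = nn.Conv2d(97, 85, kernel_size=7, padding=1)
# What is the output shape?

Input shape: (12, 97, 95, 34)
Output shape: (12, 85, 91, 30)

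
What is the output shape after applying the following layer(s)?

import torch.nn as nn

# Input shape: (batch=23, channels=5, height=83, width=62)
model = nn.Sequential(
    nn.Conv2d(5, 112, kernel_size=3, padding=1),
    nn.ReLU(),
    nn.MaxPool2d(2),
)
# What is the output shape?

Input shape: (23, 5, 83, 62)
  -> after Conv2d: (23, 112, 83, 62)
  -> after ReLU: (23, 112, 83, 62)
Output shape: (23, 112, 41, 31)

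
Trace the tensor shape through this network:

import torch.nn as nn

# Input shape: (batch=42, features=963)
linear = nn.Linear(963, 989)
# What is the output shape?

Input shape: (42, 963)
Output shape: (42, 989)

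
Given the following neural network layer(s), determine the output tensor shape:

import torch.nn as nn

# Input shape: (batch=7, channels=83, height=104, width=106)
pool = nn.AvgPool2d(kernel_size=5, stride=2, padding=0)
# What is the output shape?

Input shape: (7, 83, 104, 106)
Output shape: (7, 83, 50, 51)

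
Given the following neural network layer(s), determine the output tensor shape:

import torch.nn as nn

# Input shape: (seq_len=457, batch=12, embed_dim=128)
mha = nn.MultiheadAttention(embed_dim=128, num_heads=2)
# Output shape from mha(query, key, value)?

Input shape: (457, 12, 128)
Output shape: (457, 12, 128)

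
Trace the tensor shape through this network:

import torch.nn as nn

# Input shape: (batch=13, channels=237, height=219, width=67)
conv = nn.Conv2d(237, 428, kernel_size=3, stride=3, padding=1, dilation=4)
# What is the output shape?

Input shape: (13, 237, 219, 67)
Output shape: (13, 428, 71, 21)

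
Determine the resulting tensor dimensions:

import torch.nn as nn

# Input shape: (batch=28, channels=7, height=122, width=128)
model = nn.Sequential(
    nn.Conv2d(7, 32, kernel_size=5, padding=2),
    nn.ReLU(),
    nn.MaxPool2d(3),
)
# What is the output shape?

Input shape: (28, 7, 122, 128)
  -> after Conv2d: (28, 32, 122, 128)
  -> after ReLU: (28, 32, 122, 128)
Output shape: (28, 32, 40, 42)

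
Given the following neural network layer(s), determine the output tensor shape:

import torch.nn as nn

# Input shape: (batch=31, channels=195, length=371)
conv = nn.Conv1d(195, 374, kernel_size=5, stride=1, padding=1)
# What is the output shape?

Input shape: (31, 195, 371)
Output shape: (31, 374, 369)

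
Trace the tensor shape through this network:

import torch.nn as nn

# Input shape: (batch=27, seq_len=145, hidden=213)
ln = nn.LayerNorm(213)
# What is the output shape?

Input shape: (27, 145, 213)
Output shape: (27, 145, 213)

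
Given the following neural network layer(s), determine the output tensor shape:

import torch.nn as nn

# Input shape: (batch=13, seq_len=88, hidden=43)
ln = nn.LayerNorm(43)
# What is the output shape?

Input shape: (13, 88, 43)
Output shape: (13, 88, 43)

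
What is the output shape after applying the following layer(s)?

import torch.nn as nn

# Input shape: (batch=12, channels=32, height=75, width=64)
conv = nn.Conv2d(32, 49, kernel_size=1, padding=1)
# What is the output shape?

Input shape: (12, 32, 75, 64)
Output shape: (12, 49, 77, 66)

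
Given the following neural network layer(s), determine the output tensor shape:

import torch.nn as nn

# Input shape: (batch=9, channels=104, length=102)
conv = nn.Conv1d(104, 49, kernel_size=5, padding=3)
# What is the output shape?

Input shape: (9, 104, 102)
Output shape: (9, 49, 104)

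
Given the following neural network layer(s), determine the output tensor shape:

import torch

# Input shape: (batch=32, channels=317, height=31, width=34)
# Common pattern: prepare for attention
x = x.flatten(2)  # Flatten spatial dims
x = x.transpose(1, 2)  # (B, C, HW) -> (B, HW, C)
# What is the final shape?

Input shape: (32, 317, 31, 34)
  -> after flatten(2): (32, 317, 1054)
Output shape: (32, 1054, 317)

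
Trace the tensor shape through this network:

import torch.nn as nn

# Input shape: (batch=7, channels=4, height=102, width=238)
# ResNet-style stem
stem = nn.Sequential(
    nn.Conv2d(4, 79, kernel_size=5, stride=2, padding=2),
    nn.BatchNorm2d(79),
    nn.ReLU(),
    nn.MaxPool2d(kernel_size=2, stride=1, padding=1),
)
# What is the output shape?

Input shape: (7, 4, 102, 238)
  -> after Conv2d 5x5 stride=2: (7, 79, 51, 119)
Output shape: (7, 79, 52, 120)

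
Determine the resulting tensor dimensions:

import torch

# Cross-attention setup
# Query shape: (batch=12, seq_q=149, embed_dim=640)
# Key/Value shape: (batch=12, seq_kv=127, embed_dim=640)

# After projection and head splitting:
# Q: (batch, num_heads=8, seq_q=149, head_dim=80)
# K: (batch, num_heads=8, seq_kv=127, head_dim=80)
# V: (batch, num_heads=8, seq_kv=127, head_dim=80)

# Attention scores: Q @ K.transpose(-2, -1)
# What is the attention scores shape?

Input shape: (12, 149, 640)
Output shape: (12, 8, 149, 127)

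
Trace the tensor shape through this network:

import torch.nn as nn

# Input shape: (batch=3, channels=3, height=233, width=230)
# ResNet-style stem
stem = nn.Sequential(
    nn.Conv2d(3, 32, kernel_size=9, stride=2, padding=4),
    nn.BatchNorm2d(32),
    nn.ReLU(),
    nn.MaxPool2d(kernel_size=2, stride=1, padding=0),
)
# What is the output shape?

Input shape: (3, 3, 233, 230)
  -> after Conv2d 9x9 stride=2: (3, 32, 117, 115)
Output shape: (3, 32, 116, 114)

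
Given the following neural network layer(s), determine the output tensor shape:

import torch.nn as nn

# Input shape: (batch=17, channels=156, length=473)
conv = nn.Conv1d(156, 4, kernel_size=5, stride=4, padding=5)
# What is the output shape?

Input shape: (17, 156, 473)
Output shape: (17, 4, 120)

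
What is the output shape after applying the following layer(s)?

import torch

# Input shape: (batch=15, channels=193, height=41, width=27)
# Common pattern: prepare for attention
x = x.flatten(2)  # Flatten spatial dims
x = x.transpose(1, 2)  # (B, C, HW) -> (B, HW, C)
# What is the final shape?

Input shape: (15, 193, 41, 27)
  -> after flatten(2): (15, 193, 1107)
Output shape: (15, 1107, 193)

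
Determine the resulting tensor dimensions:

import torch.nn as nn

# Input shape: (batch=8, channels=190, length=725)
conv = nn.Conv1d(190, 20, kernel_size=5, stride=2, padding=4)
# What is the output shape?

Input shape: (8, 190, 725)
Output shape: (8, 20, 365)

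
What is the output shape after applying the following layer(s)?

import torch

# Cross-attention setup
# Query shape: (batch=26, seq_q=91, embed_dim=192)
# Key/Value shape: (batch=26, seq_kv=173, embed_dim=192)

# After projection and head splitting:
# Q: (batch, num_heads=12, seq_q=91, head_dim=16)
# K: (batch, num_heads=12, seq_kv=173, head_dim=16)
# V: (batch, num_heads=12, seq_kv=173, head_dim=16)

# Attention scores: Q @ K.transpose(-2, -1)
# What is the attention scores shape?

Input shape: (26, 91, 192)
Output shape: (26, 12, 91, 173)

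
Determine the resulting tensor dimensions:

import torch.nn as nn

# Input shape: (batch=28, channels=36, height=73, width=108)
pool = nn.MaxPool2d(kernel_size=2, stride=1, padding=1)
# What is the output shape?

Input shape: (28, 36, 73, 108)
Output shape: (28, 36, 74, 109)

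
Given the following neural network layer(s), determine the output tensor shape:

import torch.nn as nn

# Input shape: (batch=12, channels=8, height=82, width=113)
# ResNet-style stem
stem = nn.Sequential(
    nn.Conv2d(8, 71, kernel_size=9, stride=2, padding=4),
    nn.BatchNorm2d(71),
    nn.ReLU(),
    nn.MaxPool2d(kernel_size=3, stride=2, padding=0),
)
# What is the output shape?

Input shape: (12, 8, 82, 113)
  -> after Conv2d 9x9 stride=2: (12, 71, 41, 57)
Output shape: (12, 71, 20, 28)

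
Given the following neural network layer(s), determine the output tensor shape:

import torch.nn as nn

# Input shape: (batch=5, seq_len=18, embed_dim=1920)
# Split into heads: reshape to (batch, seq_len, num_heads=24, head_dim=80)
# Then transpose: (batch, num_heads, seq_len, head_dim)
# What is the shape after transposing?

Input shape: (5, 18, 1920)
  -> after reshape: (5, 18, 24, 80)
Output shape: (5, 24, 18, 80)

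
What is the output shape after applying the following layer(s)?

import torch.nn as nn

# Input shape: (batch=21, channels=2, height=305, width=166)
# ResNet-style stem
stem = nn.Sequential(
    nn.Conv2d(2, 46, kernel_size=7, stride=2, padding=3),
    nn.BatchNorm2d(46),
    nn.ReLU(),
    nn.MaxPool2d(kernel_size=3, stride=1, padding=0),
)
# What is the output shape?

Input shape: (21, 2, 305, 166)
  -> after Conv2d 7x7 stride=2: (21, 46, 153, 83)
Output shape: (21, 46, 151, 81)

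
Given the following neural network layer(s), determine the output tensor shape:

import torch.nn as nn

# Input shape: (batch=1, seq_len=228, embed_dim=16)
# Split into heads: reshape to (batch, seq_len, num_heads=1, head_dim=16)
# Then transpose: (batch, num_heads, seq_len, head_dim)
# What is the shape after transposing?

Input shape: (1, 228, 16)
  -> after reshape: (1, 228, 1, 16)
Output shape: (1, 1, 228, 16)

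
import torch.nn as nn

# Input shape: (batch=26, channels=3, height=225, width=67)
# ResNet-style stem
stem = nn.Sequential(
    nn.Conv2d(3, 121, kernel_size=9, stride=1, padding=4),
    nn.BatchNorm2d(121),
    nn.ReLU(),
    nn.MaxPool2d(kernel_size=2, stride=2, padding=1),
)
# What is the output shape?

Input shape: (26, 3, 225, 67)
  -> after Conv2d 9x9 stride=1: (26, 121, 225, 67)
Output shape: (26, 121, 113, 34)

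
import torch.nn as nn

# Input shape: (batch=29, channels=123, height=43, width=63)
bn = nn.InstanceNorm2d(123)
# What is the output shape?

Input shape: (29, 123, 43, 63)
Output shape: (29, 123, 43, 63)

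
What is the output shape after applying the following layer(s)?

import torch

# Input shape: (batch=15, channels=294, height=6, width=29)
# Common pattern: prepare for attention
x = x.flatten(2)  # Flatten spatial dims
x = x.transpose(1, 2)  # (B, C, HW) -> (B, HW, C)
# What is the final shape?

Input shape: (15, 294, 6, 29)
  -> after flatten(2): (15, 294, 174)
Output shape: (15, 174, 294)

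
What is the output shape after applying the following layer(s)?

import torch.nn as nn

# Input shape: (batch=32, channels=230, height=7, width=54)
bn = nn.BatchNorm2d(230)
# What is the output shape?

Input shape: (32, 230, 7, 54)
Output shape: (32, 230, 7, 54)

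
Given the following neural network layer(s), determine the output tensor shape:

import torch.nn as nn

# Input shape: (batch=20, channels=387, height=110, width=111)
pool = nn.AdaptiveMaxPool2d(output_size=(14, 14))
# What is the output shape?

Input shape: (20, 387, 110, 111)
Output shape: (20, 387, 14, 14)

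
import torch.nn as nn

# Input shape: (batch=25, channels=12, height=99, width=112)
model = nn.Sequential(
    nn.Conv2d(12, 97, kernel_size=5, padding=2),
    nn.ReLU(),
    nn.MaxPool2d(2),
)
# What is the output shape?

Input shape: (25, 12, 99, 112)
  -> after Conv2d: (25, 97, 99, 112)
  -> after ReLU: (25, 97, 99, 112)
Output shape: (25, 97, 49, 56)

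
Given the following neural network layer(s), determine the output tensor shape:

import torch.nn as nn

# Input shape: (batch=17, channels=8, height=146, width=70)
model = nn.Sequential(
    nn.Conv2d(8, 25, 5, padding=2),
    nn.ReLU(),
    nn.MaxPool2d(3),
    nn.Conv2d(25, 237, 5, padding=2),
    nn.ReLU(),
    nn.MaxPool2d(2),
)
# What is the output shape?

Input shape: (17, 8, 146, 70)
  -> after first Conv2d: (17, 25, 146, 70)
  -> after first MaxPool2d: (17, 25, 48, 23)
  -> after second Conv2d: (17, 237, 48, 23)
Output shape: (17, 237, 24, 11)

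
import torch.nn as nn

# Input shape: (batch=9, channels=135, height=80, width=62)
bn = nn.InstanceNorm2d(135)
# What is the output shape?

Input shape: (9, 135, 80, 62)
Output shape: (9, 135, 80, 62)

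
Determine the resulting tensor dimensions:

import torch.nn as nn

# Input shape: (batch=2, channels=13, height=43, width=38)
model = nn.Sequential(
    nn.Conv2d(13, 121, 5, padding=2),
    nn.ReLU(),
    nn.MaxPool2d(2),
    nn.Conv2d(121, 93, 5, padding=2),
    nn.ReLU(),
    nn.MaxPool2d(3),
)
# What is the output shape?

Input shape: (2, 13, 43, 38)
  -> after first Conv2d: (2, 121, 43, 38)
  -> after first MaxPool2d: (2, 121, 21, 19)
  -> after second Conv2d: (2, 93, 21, 19)
Output shape: (2, 93, 7, 6)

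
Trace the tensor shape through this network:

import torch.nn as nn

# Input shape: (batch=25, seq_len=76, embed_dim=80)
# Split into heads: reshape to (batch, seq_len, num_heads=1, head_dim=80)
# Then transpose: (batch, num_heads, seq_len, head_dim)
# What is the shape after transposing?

Input shape: (25, 76, 80)
  -> after reshape: (25, 76, 1, 80)
Output shape: (25, 1, 76, 80)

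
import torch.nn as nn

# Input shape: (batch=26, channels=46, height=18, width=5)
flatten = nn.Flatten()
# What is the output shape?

Input shape: (26, 46, 18, 5)
Output shape: (26, 4140)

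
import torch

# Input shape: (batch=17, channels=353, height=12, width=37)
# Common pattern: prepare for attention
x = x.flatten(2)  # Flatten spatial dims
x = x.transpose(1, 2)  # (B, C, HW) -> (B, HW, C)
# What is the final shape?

Input shape: (17, 353, 12, 37)
  -> after flatten(2): (17, 353, 444)
Output shape: (17, 444, 353)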